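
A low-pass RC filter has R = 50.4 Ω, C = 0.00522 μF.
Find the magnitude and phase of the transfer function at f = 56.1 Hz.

Step 1 — Angular frequency: ω = 2π·56.1 = 352.5 rad/s.
Step 2 — Transfer function: H(jω) = 1/(1 + jωRC).
Step 3 — Denominator: 1 + jωRC = 1 + j·352.5·50.4·5.22e-09 = 1 + j9.274e-05.
Step 4 — H = 1 - j9.274e-05.
Step 5 — Magnitude: |H| = 1 (-0.0 dB); phase: φ = -0.0°.

|H| = 1 (-0.0 dB), φ = -0.0°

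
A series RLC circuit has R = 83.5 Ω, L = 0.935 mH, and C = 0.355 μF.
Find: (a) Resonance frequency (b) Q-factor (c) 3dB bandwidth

Step 1 — Resonance: ω₀ = 1/√(LC) = 1/√(0.000935·3.55e-07) = 5.489e+04 rad/s.
Step 2 — f₀ = ω₀/(2π) = 8736 Hz.
Step 3 — Series Q: Q = ω₀L/R = 5.489e+04·0.000935/83.5 = 0.6146.
Step 4 — Bandwidth: Δω = ω₀/Q = 8.93e+04 rad/s; BW = Δω/(2π) = 1.421e+04 Hz.

(a) f₀ = 8736 Hz  (b) Q = 0.6146  (c) BW = 1.421e+04 Hz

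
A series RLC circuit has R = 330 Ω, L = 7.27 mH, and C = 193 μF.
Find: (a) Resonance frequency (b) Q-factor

Step 1 — Resonance condition Im(Z)=0 gives ω₀ = 1/√(LC).
Step 2 — ω₀ = 1/√(0.00727·0.000193) = 844.2 rad/s.
Step 3 — f₀ = ω₀/(2π) = 134.4 Hz.
Step 4 — Series Q: Q = ω₀L/R = 844.2·0.00727/330 = 0.0186.

(a) f₀ = 134.4 Hz  (b) Q = 0.0186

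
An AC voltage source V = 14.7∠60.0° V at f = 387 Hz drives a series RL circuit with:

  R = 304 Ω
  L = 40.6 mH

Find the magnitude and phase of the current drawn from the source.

Step 1 — Angular frequency: ω = 2π·f = 2π·387 = 2432 rad/s.
Step 2 — Component impedances:
  R: Z = R = 304 Ω
  L: Z = jωL = j·2432·0.0406 = 0 + j98.72 Ω
Step 3 — Series combination: Z_total = R + L = 304 + j98.72 Ω = 319.6∠18.0° Ω.
Step 4 — Source phasor: V = 14.7∠60.0° V = 7.35 + j12.73 V.
Step 5 — Ohm's law: I = V / Z_total = (7.35 + j12.73) / (304 + j98.72) = 0.03417 + j0.03078 A.
Step 6 — Convert to polar: |I| = 0.04599 A, ∠I = 42.0°.

I = 0.04599∠42.0° A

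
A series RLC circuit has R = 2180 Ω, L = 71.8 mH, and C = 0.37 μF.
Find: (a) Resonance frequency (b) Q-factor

Step 1 — Resonance condition Im(Z)=0 gives ω₀ = 1/√(LC).
Step 2 — ω₀ = 1/√(0.0718·3.7e-07) = 6135 rad/s.
Step 3 — f₀ = ω₀/(2π) = 976.5 Hz.
Step 4 — Series Q: Q = ω₀L/R = 6135·0.0718/2180 = 0.2021.

(a) f₀ = 976.5 Hz  (b) Q = 0.2021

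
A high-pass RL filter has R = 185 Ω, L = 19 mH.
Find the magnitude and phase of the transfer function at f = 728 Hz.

Step 1 — Angular frequency: ω = 2π·728 = 4574 rad/s.
Step 2 — Transfer function: H(jω) = jωL/(R + jωL).
Step 3 — Numerator jωL = j·86.91; denominator R + jωL = 185 + j86.91.
Step 4 — H = 0.1808 + j0.3848.
Step 5 — Magnitude: |H| = 0.4252 (-7.4 dB); phase: φ = 64.8°.

|H| = 0.4252 (-7.4 dB), φ = 64.8°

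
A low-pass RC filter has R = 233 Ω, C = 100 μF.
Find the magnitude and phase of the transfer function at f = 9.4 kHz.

Step 1 — Angular frequency: ω = 2π·9400 = 5.906e+04 rad/s.
Step 2 — Transfer function: H(jω) = 1/(1 + jωRC).
Step 3 — Denominator: 1 + jωRC = 1 + j·5.906e+04·233·0.0001 = 1 + j1376.
Step 4 — H = 5.28e-07 - j0.0007267.
Step 5 — Magnitude: |H| = 0.0007267 (-62.8 dB); phase: φ = -90.0°.

|H| = 0.0007267 (-62.8 dB), φ = -90.0°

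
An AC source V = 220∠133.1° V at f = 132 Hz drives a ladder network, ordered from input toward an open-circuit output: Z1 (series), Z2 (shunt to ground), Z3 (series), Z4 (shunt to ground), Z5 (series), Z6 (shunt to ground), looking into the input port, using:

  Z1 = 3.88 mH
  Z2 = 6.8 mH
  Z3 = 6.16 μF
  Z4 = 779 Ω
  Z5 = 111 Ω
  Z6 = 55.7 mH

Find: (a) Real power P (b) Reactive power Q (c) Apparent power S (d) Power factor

Step 1 — Angular frequency: ω = 2π·f = 2π·132 = 829.4 rad/s.
Step 2 — Component impedances:
  Z1: Z = jωL = j·829.4·0.00388 = 0 + j3.218 Ω
  Z2: Z = jωL = j·829.4·0.0068 = 0 + j5.64 Ω
  Z3: Z = 1/(jωC) = -j/(ω·C) = 0 - j195.7 Ω
  Z4: Z = R = 779 Ω
  Z5: Z = R = 111 Ω
  Z6: Z = jωL = j·829.4·0.0557 = 0 + j46.2 Ω
Step 3 — Ladder network (open output): work backward from the far end, alternating series and parallel combinations. Z_in = 0.09326 + j9.004 Ω = 9.004∠89.4° Ω.
Step 4 — Source phasor: V = 220∠133.1° V = -150.3 + j160.6 V.
Step 5 — Current: I = V / Z = 17.67 + j16.88 A = 24.43∠43.7° A.
Step 6 — Complex power: S = V·I* = 55.68 + j5375 VA.
Step 7 — Real power: P = Re(S) = 55.68 W.
Step 8 — Reactive power: Q = Im(S) = 5375 VAR.
Step 9 — Apparent power: |S| = 5375 VA.
Step 10 — Power factor: PF = P/|S| = 0.01036 (lagging).

(a) P = 55.68 W  (b) Q = 5375 VAR  (c) S = 5375 VA  (d) PF = 0.01036 (lagging)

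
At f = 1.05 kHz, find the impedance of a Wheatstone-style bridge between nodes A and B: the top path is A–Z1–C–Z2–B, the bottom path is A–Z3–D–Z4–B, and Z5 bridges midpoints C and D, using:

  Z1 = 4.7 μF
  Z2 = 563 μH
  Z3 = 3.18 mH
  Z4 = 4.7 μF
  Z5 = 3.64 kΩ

Step 1 — Angular frequency: ω = 2π·f = 2π·1050 = 6597 rad/s.
Step 2 — Component impedances:
  Z1: Z = 1/(jωC) = -j/(ω·C) = 0 - j32.25 Ω
  Z2: Z = jωL = j·6597·0.000563 = 0 + j3.714 Ω
  Z3: Z = jωL = j·6597·0.00318 = 0 + j20.98 Ω
  Z4: Z = 1/(jωC) = -j/(ω·C) = 0 - j32.25 Ω
  Z5: Z = R = 3640 Ω
Step 3 — Bridge requires nodal analysis (the Z5 bridge couples midpoints C and D, so the two paths cannot be reduced to a simple series/parallel combination). Setting node B to ground and injecting 1 A at node A, the 3-node admittance system at A, C, D solves to V_A = Z_AB = 0.1605 - j8.079 Ω = 8.081∠-88.9° Ω.

Z = 0.1605 - j8.079 Ω = 8.081∠-88.9° Ω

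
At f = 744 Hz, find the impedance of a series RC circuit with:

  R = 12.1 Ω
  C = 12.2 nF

Step 1 — Angular frequency: ω = 2π·f = 2π·744 = 4675 rad/s.
Step 2 — Component impedances:
  R: Z = R = 12.1 Ω
  C: Z = 1/(jωC) = -j/(ω·C) = 0 - j1.753e+04 Ω
Step 3 — Series combination: Z_total = R + C = 12.1 - j1.753e+04 Ω = 1.753e+04∠-90.0° Ω.

Z = 12.1 - j1.753e+04 Ω = 1.753e+04∠-90.0° Ω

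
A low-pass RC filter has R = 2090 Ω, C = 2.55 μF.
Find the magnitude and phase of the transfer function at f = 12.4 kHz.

Step 1 — Angular frequency: ω = 2π·1.24e+04 = 7.791e+04 rad/s.
Step 2 — Transfer function: H(jω) = 1/(1 + jωRC).
Step 3 — Denominator: 1 + jωRC = 1 + j·7.791e+04·2090·2.55e-06 = 1 + j415.2.
Step 4 — H = 5.8e-06 - j0.002408.
Step 5 — Magnitude: |H| = 0.002408 (-52.4 dB); phase: φ = -89.9°.

|H| = 0.002408 (-52.4 dB), φ = -89.9°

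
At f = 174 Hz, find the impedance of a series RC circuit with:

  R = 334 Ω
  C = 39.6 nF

Step 1 — Angular frequency: ω = 2π·f = 2π·174 = 1093 rad/s.
Step 2 — Component impedances:
  R: Z = R = 334 Ω
  C: Z = 1/(jωC) = -j/(ω·C) = 0 - j2.31e+04 Ω
Step 3 — Series combination: Z_total = R + C = 334 - j2.31e+04 Ω = 2.31e+04∠-89.2° Ω.

Z = 334 - j2.31e+04 Ω = 2.31e+04∠-89.2° Ω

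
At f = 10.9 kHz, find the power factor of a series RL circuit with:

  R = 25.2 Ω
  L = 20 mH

Step 1 — Angular frequency: ω = 2π·f = 2π·1.09e+04 = 6.849e+04 rad/s.
Step 2 — Component impedances:
  R: Z = R = 25.2 Ω
  L: Z = jωL = j·6.849e+04·0.02 = 0 + j1370 Ω
Step 3 — Series combination: Z_total = R + L = 25.2 + j1370 Ω = 1370∠88.9° Ω.
Step 4 — Power factor: PF = cos(φ) = Re(Z)/|Z| = 25.2/1370 = 0.01839.
Step 5 — Type: Im(Z) = 1370 ⇒ lagging (phase φ = 88.9°).

PF = 0.01839 (lagging, φ = 88.9°)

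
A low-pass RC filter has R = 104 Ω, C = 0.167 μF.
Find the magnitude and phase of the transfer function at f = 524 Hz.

Step 1 — Angular frequency: ω = 2π·524 = 3292 rad/s.
Step 2 — Transfer function: H(jω) = 1/(1 + jωRC).
Step 3 — Denominator: 1 + jωRC = 1 + j·3292·104·1.67e-07 = 1 + j0.05718.
Step 4 — H = 0.9967 - j0.057.
Step 5 — Magnitude: |H| = 0.9984 (-0.0 dB); phase: φ = -3.3°.

|H| = 0.9984 (-0.0 dB), φ = -3.3°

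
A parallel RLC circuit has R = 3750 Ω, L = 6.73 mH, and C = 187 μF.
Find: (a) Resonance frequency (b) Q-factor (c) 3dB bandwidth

Step 1 — Resonance: ω₀ = 1/√(LC) = 1/√(0.00673·0.000187) = 891.4 rad/s.
Step 2 — f₀ = ω₀/(2π) = 141.9 Hz.
Step 3 — Parallel Q: Q = R/(ω₀L) = 3750/(891.4·0.00673) = 625.1.
Step 4 — Bandwidth: Δω = ω₀/Q = 1.426 rad/s; BW = Δω/(2π) = 0.227 Hz.

(a) f₀ = 141.9 Hz  (b) Q = 625.1  (c) BW = 0.227 Hz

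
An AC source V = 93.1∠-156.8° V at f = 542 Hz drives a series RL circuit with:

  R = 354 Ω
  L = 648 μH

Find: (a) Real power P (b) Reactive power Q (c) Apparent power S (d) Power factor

Step 1 — Angular frequency: ω = 2π·f = 2π·542 = 3405 rad/s.
Step 2 — Component impedances:
  R: Z = R = 354 Ω
  L: Z = jωL = j·3405·0.000648 = 0 + j2.207 Ω
Step 3 — Series combination: Z_total = R + L = 354 + j2.207 Ω = 354∠0.4° Ω.
Step 4 — Source phasor: V = 93.1∠-156.8° V = -85.57 - j36.68 V.
Step 5 — Current: I = V / Z = -0.2424 - j0.1021 A = 0.263∠-157.2° A.
Step 6 — Complex power: S = V·I* = 24.48 + j0.1526 VA.
Step 7 — Real power: P = Re(S) = 24.48 W.
Step 8 — Reactive power: Q = Im(S) = 0.1526 VAR.
Step 9 — Apparent power: |S| = 24.48 VA.
Step 10 — Power factor: PF = P/|S| = 1 (lagging).

(a) P = 24.48 W  (b) Q = 0.1526 VAR  (c) S = 24.48 VA  (d) PF = 1 (lagging)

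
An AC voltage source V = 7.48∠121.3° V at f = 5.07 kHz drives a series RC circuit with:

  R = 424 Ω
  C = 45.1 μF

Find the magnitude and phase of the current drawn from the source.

Step 1 — Angular frequency: ω = 2π·f = 2π·5070 = 3.186e+04 rad/s.
Step 2 — Component impedances:
  R: Z = R = 424 Ω
  C: Z = 1/(jωC) = -j/(ω·C) = 0 - j0.696 Ω
Step 3 — Series combination: Z_total = R + C = 424 - j0.696 Ω = 424∠-0.1° Ω.
Step 4 — Source phasor: V = 7.48∠121.3° V = -3.886 + j6.391 V.
Step 5 — Ohm's law: I = V / Z_total = (-3.886 + j6.391) / (424 - j0.696) = -0.00919 + j0.01506 A.
Step 6 — Convert to polar: |I| = 0.01764 A, ∠I = 121.4°.

I = 0.01764∠121.4° A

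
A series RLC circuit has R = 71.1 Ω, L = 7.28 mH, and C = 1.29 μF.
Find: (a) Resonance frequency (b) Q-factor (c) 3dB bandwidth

Step 1 — Resonance: ω₀ = 1/√(LC) = 1/√(0.00728·1.29e-06) = 1.032e+04 rad/s.
Step 2 — f₀ = ω₀/(2π) = 1642 Hz.
Step 3 — Series Q: Q = ω₀L/R = 1.032e+04·0.00728/71.1 = 1.057.
Step 4 — Bandwidth: Δω = ω₀/Q = 9766 rad/s; BW = Δω/(2π) = 1554 Hz.

(a) f₀ = 1642 Hz  (b) Q = 1.057  (c) BW = 1554 Hz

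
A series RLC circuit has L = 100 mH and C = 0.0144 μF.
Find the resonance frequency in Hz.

Step 1 — Resonance condition Im(Z)=0 gives ω₀ = 1/√(LC).
Step 2 — ω₀ = 1/√(0.1·1.44e-08) = 2.635e+04 rad/s.
Step 3 — f₀ = ω₀/(2π) = 4194 Hz.

f₀ = 4194 Hz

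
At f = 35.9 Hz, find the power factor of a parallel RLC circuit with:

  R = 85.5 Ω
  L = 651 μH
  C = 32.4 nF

Step 1 — Angular frequency: ω = 2π·f = 2π·35.9 = 225.6 rad/s.
Step 2 — Component impedances:
  R: Z = R = 85.5 Ω
  L: Z = jωL = j·225.6·0.000651 = 0 + j0.1468 Ω
  C: Z = 1/(jωC) = -j/(ω·C) = 0 - j1.368e+05 Ω
Step 3 — Parallel combination: 1/Z_total = 1/R + 1/L + 1/C; Z_total = 0.0002522 + j0.1468 Ω = 0.1468∠89.9° Ω.
Step 4 — Power factor: PF = cos(φ) = Re(Z)/|Z| = 0.000252199/0.146844 = 0.001717.
Step 5 — Type: Im(Z) = 0.1468 ⇒ lagging (phase φ = 89.9°).

PF = 0.001717 (lagging, φ = 89.9°)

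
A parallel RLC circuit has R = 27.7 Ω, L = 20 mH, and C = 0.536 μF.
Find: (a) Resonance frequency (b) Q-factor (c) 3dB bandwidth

Step 1 — Resonance: ω₀ = 1/√(LC) = 1/√(0.02·5.36e-07) = 9658 rad/s.
Step 2 — f₀ = ω₀/(2π) = 1537 Hz.
Step 3 — Parallel Q: Q = R/(ω₀L) = 27.7/(9658·0.02) = 0.1434.
Step 4 — Bandwidth: Δω = ω₀/Q = 6.735e+04 rad/s; BW = Δω/(2π) = 1.072e+04 Hz.

(a) f₀ = 1537 Hz  (b) Q = 0.1434  (c) BW = 1.072e+04 Hz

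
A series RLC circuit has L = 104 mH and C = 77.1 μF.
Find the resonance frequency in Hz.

Step 1 — Resonance condition Im(Z)=0 gives ω₀ = 1/√(LC).
Step 2 — ω₀ = 1/√(0.104·7.71e-05) = 353.1 rad/s.
Step 3 — f₀ = ω₀/(2π) = 56.21 Hz.

f₀ = 56.21 Hz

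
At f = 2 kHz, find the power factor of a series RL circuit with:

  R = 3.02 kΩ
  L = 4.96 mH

Step 1 — Angular frequency: ω = 2π·f = 2π·2000 = 1.257e+04 rad/s.
Step 2 — Component impedances:
  R: Z = R = 3020 Ω
  L: Z = jωL = j·1.257e+04·0.00496 = 0 + j62.33 Ω
Step 3 — Series combination: Z_total = R + L = 3020 + j62.33 Ω = 3021∠1.2° Ω.
Step 4 — Power factor: PF = cos(φ) = Re(Z)/|Z| = 3020/3020.6 = 0.9998.
Step 5 — Type: Im(Z) = 62.33 ⇒ lagging (phase φ = 1.2°).

PF = 0.9998 (lagging, φ = 1.2°)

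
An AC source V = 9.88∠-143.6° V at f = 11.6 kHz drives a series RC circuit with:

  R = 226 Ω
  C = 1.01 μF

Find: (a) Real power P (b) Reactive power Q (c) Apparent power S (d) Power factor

Step 1 — Angular frequency: ω = 2π·f = 2π·1.16e+04 = 7.288e+04 rad/s.
Step 2 — Component impedances:
  R: Z = R = 226 Ω
  C: Z = 1/(jωC) = -j/(ω·C) = 0 - j13.58 Ω
Step 3 — Series combination: Z_total = R + C = 226 - j13.58 Ω = 226.4∠-3.4° Ω.
Step 4 — Source phasor: V = 9.88∠-143.6° V = -7.952 - j5.863 V.
Step 5 — Current: I = V / Z = -0.03351 - j0.02796 A = 0.04364∠-140.2° A.
Step 6 — Complex power: S = V·I* = 0.4304 - j0.02587 VA.
Step 7 — Real power: P = Re(S) = 0.4304 W.
Step 8 — Reactive power: Q = Im(S) = -0.02587 VAR.
Step 9 — Apparent power: |S| = 0.4311 VA.
Step 10 — Power factor: PF = P/|S| = 0.9982 (leading).

(a) P = 0.4304 W  (b) Q = -0.02587 VAR  (c) S = 0.4311 VA  (d) PF = 0.9982 (leading)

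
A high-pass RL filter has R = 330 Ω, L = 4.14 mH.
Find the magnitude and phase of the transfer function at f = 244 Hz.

Step 1 — Angular frequency: ω = 2π·244 = 1533 rad/s.
Step 2 — Transfer function: H(jω) = jωL/(R + jωL).
Step 3 — Numerator jωL = j·6.347; denominator R + jωL = 330 + j6.347.
Step 4 — H = 0.0003698 + j0.01923.
Step 5 — Magnitude: |H| = 0.01923 (-34.3 dB); phase: φ = 88.9°.

|H| = 0.01923 (-34.3 dB), φ = 88.9°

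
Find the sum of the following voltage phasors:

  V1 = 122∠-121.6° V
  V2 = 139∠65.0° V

Step 1 — Convert each phasor to rectangular form:
  V1 = 122·(cos(-121.6°) + j·sin(-121.6°)) = -63.93 - j103.9 V
  V2 = 139·(cos(65.0°) + j·sin(65.0°)) = 58.74 + j126 V
Step 2 — Sum components: V_total = -5.182 + j22.07 V.
Step 3 — Convert to polar: |V_total| = 22.67 V, ∠V_total = 103.2°.

V_total = 22.67∠103.2° V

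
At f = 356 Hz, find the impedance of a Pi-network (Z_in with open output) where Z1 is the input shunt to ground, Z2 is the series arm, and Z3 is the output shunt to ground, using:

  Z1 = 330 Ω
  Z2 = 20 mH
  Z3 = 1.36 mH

Step 1 — Angular frequency: ω = 2π·f = 2π·356 = 2237 rad/s.
Step 2 — Component impedances:
  Z1: Z = R = 330 Ω
  Z2: Z = jωL = j·2237·0.02 = 0 + j44.74 Ω
  Z3: Z = jωL = j·2237·0.00136 = 0 + j3.042 Ω
Step 3 — With open output, the series arm Z2 and the output shunt Z3 appear in series to ground: Z2 + Z3 = 0 + j47.78 Ω.
Step 4 — Parallel with input shunt Z1: Z_in = Z1 || (Z2 + Z3) = 6.775 + j46.8 Ω = 47.29∠81.8° Ω.

Z = 6.775 + j46.8 Ω = 47.29∠81.8° Ω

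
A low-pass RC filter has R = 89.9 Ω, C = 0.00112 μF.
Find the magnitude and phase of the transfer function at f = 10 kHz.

Step 1 — Angular frequency: ω = 2π·1e+04 = 6.283e+04 rad/s.
Step 2 — Transfer function: H(jω) = 1/(1 + jωRC).
Step 3 — Denominator: 1 + jωRC = 1 + j·6.283e+04·89.9·1.12e-09 = 1 + j0.006326.
Step 4 — H = 1 - j0.006326.
Step 5 — Magnitude: |H| = 1 (-0.0 dB); phase: φ = -0.4°.

|H| = 1 (-0.0 dB), φ = -0.4°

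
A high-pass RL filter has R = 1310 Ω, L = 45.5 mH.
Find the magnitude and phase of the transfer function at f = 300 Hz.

Step 1 — Angular frequency: ω = 2π·300 = 1885 rad/s.
Step 2 — Transfer function: H(jω) = jωL/(R + jωL).
Step 3 — Numerator jωL = j·85.77; denominator R + jωL = 1310 + j85.77.
Step 4 — H = 0.004268 + j0.06519.
Step 5 — Magnitude: |H| = 0.06533 (-23.7 dB); phase: φ = 86.3°.

|H| = 0.06533 (-23.7 dB), φ = 86.3°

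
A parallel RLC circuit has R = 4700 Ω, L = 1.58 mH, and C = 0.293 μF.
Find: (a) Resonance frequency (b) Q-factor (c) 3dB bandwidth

Step 1 — Resonance: ω₀ = 1/√(LC) = 1/√(0.00158·2.93e-07) = 4.648e+04 rad/s.
Step 2 — f₀ = ω₀/(2π) = 7397 Hz.
Step 3 — Parallel Q: Q = R/(ω₀L) = 4700/(4.648e+04·0.00158) = 64.
Step 4 — Bandwidth: Δω = ω₀/Q = 726.2 rad/s; BW = Δω/(2π) = 115.6 Hz.

(a) f₀ = 7397 Hz  (b) Q = 64  (c) BW = 115.6 Hz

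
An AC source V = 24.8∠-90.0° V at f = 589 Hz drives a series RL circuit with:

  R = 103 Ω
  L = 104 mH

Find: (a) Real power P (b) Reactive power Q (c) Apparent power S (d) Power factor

Step 1 — Angular frequency: ω = 2π·f = 2π·589 = 3701 rad/s.
Step 2 — Component impedances:
  R: Z = R = 103 Ω
  L: Z = jωL = j·3701·0.104 = 0 + j384.9 Ω
Step 3 — Series combination: Z_total = R + L = 103 + j384.9 Ω = 398.4∠75.0° Ω.
Step 4 — Source phasor: V = 24.8∠-90.0° V = 0 - j24.8 V.
Step 5 — Current: I = V / Z = -0.06013 - j0.01609 A = 0.06224∠-165.0° A.
Step 6 — Complex power: S = V·I* = 0.3991 + j1.491 VA.
Step 7 — Real power: P = Re(S) = 0.3991 W.
Step 8 — Reactive power: Q = Im(S) = 1.491 VAR.
Step 9 — Apparent power: |S| = 1.544 VA.
Step 10 — Power factor: PF = P/|S| = 0.2585 (lagging).

(a) P = 0.3991 W  (b) Q = 1.491 VAR  (c) S = 1.544 VA  (d) PF = 0.2585 (lagging)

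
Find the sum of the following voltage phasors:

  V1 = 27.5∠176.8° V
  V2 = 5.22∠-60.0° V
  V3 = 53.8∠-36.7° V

Step 1 — Convert each phasor to rectangular form:
  V1 = 27.5·(cos(176.8°) + j·sin(176.8°)) = -27.46 + j1.535 V
  V2 = 5.22·(cos(-60.0°) + j·sin(-60.0°)) = 2.61 - j4.521 V
  V3 = 53.8·(cos(-36.7°) + j·sin(-36.7°)) = 43.14 - j32.15 V
Step 2 — Sum components: V_total = 18.29 - j35.14 V.
Step 3 — Convert to polar: |V_total| = 39.61 V, ∠V_total = -62.5°.

V_total = 39.61∠-62.5° V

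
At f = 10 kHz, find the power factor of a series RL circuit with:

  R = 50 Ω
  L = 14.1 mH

Step 1 — Angular frequency: ω = 2π·f = 2π·1e+04 = 6.283e+04 rad/s.
Step 2 — Component impedances:
  R: Z = R = 50 Ω
  L: Z = jωL = j·6.283e+04·0.0141 = 0 + j885.9 Ω
Step 3 — Series combination: Z_total = R + L = 50 + j885.9 Ω = 887.3∠86.8° Ω.
Step 4 — Power factor: PF = cos(φ) = Re(Z)/|Z| = 50/887.3 = 0.05635.
Step 5 — Type: Im(Z) = 885.9 ⇒ lagging (phase φ = 86.8°).

PF = 0.05635 (lagging, φ = 86.8°)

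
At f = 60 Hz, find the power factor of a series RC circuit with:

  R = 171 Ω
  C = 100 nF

Step 1 — Angular frequency: ω = 2π·f = 2π·60 = 377 rad/s.
Step 2 — Component impedances:
  R: Z = R = 171 Ω
  C: Z = 1/(jωC) = -j/(ω·C) = 0 - j2.653e+04 Ω
Step 3 — Series combination: Z_total = R + C = 171 - j2.653e+04 Ω = 2.653e+04∠-89.6° Ω.
Step 4 — Power factor: PF = cos(φ) = Re(Z)/|Z| = 171/2.653e+04 = 0.006446.
Step 5 — Type: Im(Z) = -2.653e+04 ⇒ leading (phase φ = -89.6°).

PF = 0.006446 (leading, φ = -89.6°)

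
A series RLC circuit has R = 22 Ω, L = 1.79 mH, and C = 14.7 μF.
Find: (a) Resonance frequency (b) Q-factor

Step 1 — Resonance condition Im(Z)=0 gives ω₀ = 1/√(LC).
Step 2 — ω₀ = 1/√(0.00179·1.47e-05) = 6165 rad/s.
Step 3 — f₀ = ω₀/(2π) = 981.1 Hz.
Step 4 — Series Q: Q = ω₀L/R = 6165·0.00179/22 = 0.5016.

(a) f₀ = 981.1 Hz  (b) Q = 0.5016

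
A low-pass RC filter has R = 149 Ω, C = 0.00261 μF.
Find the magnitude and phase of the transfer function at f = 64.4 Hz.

Step 1 — Angular frequency: ω = 2π·64.4 = 404.6 rad/s.
Step 2 — Transfer function: H(jω) = 1/(1 + jωRC).
Step 3 — Denominator: 1 + jωRC = 1 + j·404.6·149·2.61e-09 = 1 + j0.0001574.
Step 4 — H = 1 - j0.0001574.
Step 5 — Magnitude: |H| = 1 (-0.0 dB); phase: φ = -0.0°.

|H| = 1 (-0.0 dB), φ = -0.0°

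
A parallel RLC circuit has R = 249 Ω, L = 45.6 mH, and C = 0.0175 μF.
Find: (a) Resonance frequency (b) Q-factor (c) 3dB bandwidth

Step 1 — Resonance: ω₀ = 1/√(LC) = 1/√(0.0456·1.75e-08) = 3.54e+04 rad/s.
Step 2 — f₀ = ω₀/(2π) = 5634 Hz.
Step 3 — Parallel Q: Q = R/(ω₀L) = 249/(3.54e+04·0.0456) = 0.1543.
Step 4 — Bandwidth: Δω = ω₀/Q = 2.295e+05 rad/s; BW = Δω/(2π) = 3.652e+04 Hz.

(a) f₀ = 5634 Hz  (b) Q = 0.1543  (c) BW = 3.652e+04 Hz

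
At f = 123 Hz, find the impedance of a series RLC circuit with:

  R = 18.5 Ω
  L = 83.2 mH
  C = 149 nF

Step 1 — Angular frequency: ω = 2π·f = 2π·123 = 772.8 rad/s.
Step 2 — Component impedances:
  R: Z = R = 18.5 Ω
  L: Z = jωL = j·772.8·0.0832 = 0 + j64.3 Ω
  C: Z = 1/(jωC) = -j/(ω·C) = 0 - j8684 Ω
Step 3 — Series combination: Z_total = R + L + C = 18.5 - j8620 Ω = 8620∠-89.9° Ω.

Z = 18.5 - j8620 Ω = 8620∠-89.9° Ω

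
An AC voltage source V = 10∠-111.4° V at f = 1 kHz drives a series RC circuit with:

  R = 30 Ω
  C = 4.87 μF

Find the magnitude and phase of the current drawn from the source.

Step 1 — Angular frequency: ω = 2π·f = 2π·1000 = 6283 rad/s.
Step 2 — Component impedances:
  R: Z = R = 30 Ω
  C: Z = 1/(jωC) = -j/(ω·C) = 0 - j32.68 Ω
Step 3 — Series combination: Z_total = R + C = 30 - j32.68 Ω = 44.36∠-47.4° Ω.
Step 4 — Source phasor: V = 10∠-111.4° V = -3.649 - j9.311 V.
Step 5 — Ohm's law: I = V / Z_total = (-3.649 - j9.311) / (30 - j32.68) = 0.09899 - j0.2025 A.
Step 6 — Convert to polar: |I| = 0.2254 A, ∠I = -64.0°.

I = 0.2254∠-64.0° A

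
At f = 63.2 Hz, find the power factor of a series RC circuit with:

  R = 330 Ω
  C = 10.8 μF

Step 1 — Angular frequency: ω = 2π·f = 2π·63.2 = 397.1 rad/s.
Step 2 — Component impedances:
  R: Z = R = 330 Ω
  C: Z = 1/(jωC) = -j/(ω·C) = 0 - j233.2 Ω
Step 3 — Series combination: Z_total = R + C = 330 - j233.2 Ω = 404.1∠-35.2° Ω.
Step 4 — Power factor: PF = cos(φ) = Re(Z)/|Z| = 330/404.07 = 0.8167.
Step 5 — Type: Im(Z) = -233.2 ⇒ leading (phase φ = -35.2°).

PF = 0.8167 (leading, φ = -35.2°)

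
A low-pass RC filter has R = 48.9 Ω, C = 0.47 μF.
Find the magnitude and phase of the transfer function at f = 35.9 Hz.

Step 1 — Angular frequency: ω = 2π·35.9 = 225.6 rad/s.
Step 2 — Transfer function: H(jω) = 1/(1 + jωRC).
Step 3 — Denominator: 1 + jωRC = 1 + j·225.6·48.9·4.7e-07 = 1 + j0.005184.
Step 4 — H = 1 - j0.005184.
Step 5 — Magnitude: |H| = 1 (-0.0 dB); phase: φ = -0.3°.

|H| = 1 (-0.0 dB), φ = -0.3°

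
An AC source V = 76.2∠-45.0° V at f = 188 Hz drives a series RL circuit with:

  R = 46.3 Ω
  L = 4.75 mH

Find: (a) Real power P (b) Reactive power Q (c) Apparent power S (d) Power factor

Step 1 — Angular frequency: ω = 2π·f = 2π·188 = 1181 rad/s.
Step 2 — Component impedances:
  R: Z = R = 46.3 Ω
  L: Z = jωL = j·1181·0.00475 = 0 + j5.611 Ω
Step 3 — Series combination: Z_total = R + L = 46.3 + j5.611 Ω = 46.64∠6.9° Ω.
Step 4 — Source phasor: V = 76.2∠-45.0° V = 53.88 - j53.88 V.
Step 5 — Current: I = V / Z = 1.008 - j1.286 A = 1.634∠-51.9° A.
Step 6 — Complex power: S = V·I* = 123.6 + j14.98 VA.
Step 7 — Real power: P = Re(S) = 123.6 W.
Step 8 — Reactive power: Q = Im(S) = 14.98 VAR.
Step 9 — Apparent power: |S| = 124.5 VA.
Step 10 — Power factor: PF = P/|S| = 0.9927 (lagging).

(a) P = 123.6 W  (b) Q = 14.98 VAR  (c) S = 124.5 VA  (d) PF = 0.9927 (lagging)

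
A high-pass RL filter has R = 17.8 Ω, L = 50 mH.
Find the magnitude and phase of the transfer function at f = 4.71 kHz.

Step 1 — Angular frequency: ω = 2π·4710 = 2.959e+04 rad/s.
Step 2 — Transfer function: H(jω) = jωL/(R + jωL).
Step 3 — Numerator jωL = j·1480; denominator R + jωL = 17.8 + j1480.
Step 4 — H = 0.9999 + j0.01203.
Step 5 — Magnitude: |H| = 0.9999 (-0.0 dB); phase: φ = 0.7°.

|H| = 0.9999 (-0.0 dB), φ = 0.7°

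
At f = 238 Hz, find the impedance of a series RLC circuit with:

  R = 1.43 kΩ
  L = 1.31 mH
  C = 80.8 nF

Step 1 — Angular frequency: ω = 2π·f = 2π·238 = 1495 rad/s.
Step 2 — Component impedances:
  R: Z = R = 1430 Ω
  L: Z = jωL = j·1495·0.00131 = 0 + j1.959 Ω
  C: Z = 1/(jωC) = -j/(ω·C) = 0 - j8276 Ω
Step 3 — Series combination: Z_total = R + L + C = 1430 - j8274 Ω = 8397∠-80.2° Ω.

Z = 1430 - j8274 Ω = 8397∠-80.2° Ω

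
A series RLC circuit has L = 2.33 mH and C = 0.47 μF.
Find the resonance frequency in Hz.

Step 1 — Resonance condition Im(Z)=0 gives ω₀ = 1/√(LC).
Step 2 — ω₀ = 1/√(0.00233·4.7e-07) = 3.022e+04 rad/s.
Step 3 — f₀ = ω₀/(2π) = 4809 Hz.

f₀ = 4809 Hz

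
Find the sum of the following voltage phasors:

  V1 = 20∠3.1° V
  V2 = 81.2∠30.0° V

Step 1 — Convert each phasor to rectangular form:
  V1 = 20·(cos(3.1°) + j·sin(3.1°)) = 19.97 + j1.082 V
  V2 = 81.2·(cos(30.0°) + j·sin(30.0°)) = 70.32 + j40.6 V
Step 2 — Sum components: V_total = 90.29 + j41.68 V.
Step 3 — Convert to polar: |V_total| = 99.45 V, ∠V_total = 24.8°.

V_total = 99.45∠24.8° V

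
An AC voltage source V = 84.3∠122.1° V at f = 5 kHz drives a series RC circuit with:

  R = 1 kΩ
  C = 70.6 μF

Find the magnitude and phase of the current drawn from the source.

Step 1 — Angular frequency: ω = 2π·f = 2π·5000 = 3.142e+04 rad/s.
Step 2 — Component impedances:
  R: Z = R = 1000 Ω
  C: Z = 1/(jωC) = -j/(ω·C) = 0 - j0.4509 Ω
Step 3 — Series combination: Z_total = R + C = 1000 - j0.4509 Ω = 1000∠-0.0° Ω.
Step 4 — Source phasor: V = 84.3∠122.1° V = -44.8 + j71.41 V.
Step 5 — Ohm's law: I = V / Z_total = (-44.8 + j71.41) / (1000 - j0.4509) = -0.04483 + j0.07139 A.
Step 6 — Convert to polar: |I| = 0.0843 A, ∠I = 122.1°.

I = 0.0843∠122.1° A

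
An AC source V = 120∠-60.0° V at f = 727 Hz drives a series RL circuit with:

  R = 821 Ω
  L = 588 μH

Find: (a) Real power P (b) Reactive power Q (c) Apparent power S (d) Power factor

Step 1 — Angular frequency: ω = 2π·f = 2π·727 = 4568 rad/s.
Step 2 — Component impedances:
  R: Z = R = 821 Ω
  L: Z = jωL = j·4568·0.000588 = 0 + j2.686 Ω
Step 3 — Series combination: Z_total = R + L = 821 + j2.686 Ω = 821∠0.2° Ω.
Step 4 — Source phasor: V = 120∠-60.0° V = 60 - j103.9 V.
Step 5 — Current: I = V / Z = 0.07267 - j0.1268 A = 0.1462∠-60.2° A.
Step 6 — Complex power: S = V·I* = 17.54 + j0.05738 VA.
Step 7 — Real power: P = Re(S) = 17.54 W.
Step 8 — Reactive power: Q = Im(S) = 0.05738 VAR.
Step 9 — Apparent power: |S| = 17.54 VA.
Step 10 — Power factor: PF = P/|S| = 1 (lagging).

(a) P = 17.54 W  (b) Q = 0.05738 VAR  (c) S = 17.54 VA  (d) PF = 1 (lagging)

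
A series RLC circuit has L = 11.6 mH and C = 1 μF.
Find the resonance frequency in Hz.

Step 1 — Resonance condition Im(Z)=0 gives ω₀ = 1/√(LC).
Step 2 — ω₀ = 1/√(0.0116·1e-06) = 9285 rad/s.
Step 3 — f₀ = ω₀/(2π) = 1478 Hz.

f₀ = 1478 Hz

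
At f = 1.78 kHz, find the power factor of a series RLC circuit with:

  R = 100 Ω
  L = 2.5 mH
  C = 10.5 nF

Step 1 — Angular frequency: ω = 2π·f = 2π·1780 = 1.118e+04 rad/s.
Step 2 — Component impedances:
  R: Z = R = 100 Ω
  L: Z = jωL = j·1.118e+04·0.0025 = 0 + j27.96 Ω
  C: Z = 1/(jωC) = -j/(ω·C) = 0 - j8516 Ω
Step 3 — Series combination: Z_total = R + L + C = 100 - j8488 Ω = 8488∠-89.3° Ω.
Step 4 — Power factor: PF = cos(φ) = Re(Z)/|Z| = 100/8488 = 0.01178.
Step 5 — Type: Im(Z) = -8488 ⇒ leading (phase φ = -89.3°).

PF = 0.01178 (leading, φ = -89.3°)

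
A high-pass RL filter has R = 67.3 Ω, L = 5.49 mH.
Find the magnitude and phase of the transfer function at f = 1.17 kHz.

Step 1 — Angular frequency: ω = 2π·1170 = 7351 rad/s.
Step 2 — Transfer function: H(jω) = jωL/(R + jωL).
Step 3 — Numerator jωL = j·40.36; denominator R + jωL = 67.3 + j40.36.
Step 4 — H = 0.2645 + j0.4411.
Step 5 — Magnitude: |H| = 0.5143 (-5.8 dB); phase: φ = 59.0°.

|H| = 0.5143 (-5.8 dB), φ = 59.0°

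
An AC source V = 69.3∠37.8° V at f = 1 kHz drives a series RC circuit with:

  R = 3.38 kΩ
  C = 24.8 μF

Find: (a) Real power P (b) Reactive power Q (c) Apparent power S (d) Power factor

Step 1 — Angular frequency: ω = 2π·f = 2π·1000 = 6283 rad/s.
Step 2 — Component impedances:
  R: Z = R = 3380 Ω
  C: Z = 1/(jωC) = -j/(ω·C) = 0 - j6.418 Ω
Step 3 — Series combination: Z_total = R + C = 3380 - j6.418 Ω = 3380∠-0.1° Ω.
Step 4 — Source phasor: V = 69.3∠37.8° V = 54.76 + j42.47 V.
Step 5 — Current: I = V / Z = 0.01618 + j0.0126 A = 0.0205∠37.9° A.
Step 6 — Complex power: S = V·I* = 1.421 - j0.002698 VA.
Step 7 — Real power: P = Re(S) = 1.421 W.
Step 8 — Reactive power: Q = Im(S) = -0.002698 VAR.
Step 9 — Apparent power: |S| = 1.421 VA.
Step 10 — Power factor: PF = P/|S| = 1 (leading).

(a) P = 1.421 W  (b) Q = -0.002698 VAR  (c) S = 1.421 VA  (d) PF = 1 (leading)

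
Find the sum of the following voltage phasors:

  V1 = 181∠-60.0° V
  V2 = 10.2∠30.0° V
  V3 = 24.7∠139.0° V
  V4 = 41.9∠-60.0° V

Step 1 — Convert each phasor to rectangular form:
  V1 = 181·(cos(-60.0°) + j·sin(-60.0°)) = 90.5 - j156.8 V
  V2 = 10.2·(cos(30.0°) + j·sin(30.0°)) = 8.833 + j5.1 V
  V3 = 24.7·(cos(139.0°) + j·sin(139.0°)) = -18.64 + j16.2 V
  V4 = 41.9·(cos(-60.0°) + j·sin(-60.0°)) = 20.95 - j36.29 V
Step 2 — Sum components: V_total = 101.6 - j171.7 V.
Step 3 — Convert to polar: |V_total| = 199.6 V, ∠V_total = -59.4°.

V_total = 199.6∠-59.4° V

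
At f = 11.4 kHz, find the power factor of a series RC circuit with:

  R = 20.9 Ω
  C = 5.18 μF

Step 1 — Angular frequency: ω = 2π·f = 2π·1.14e+04 = 7.163e+04 rad/s.
Step 2 — Component impedances:
  R: Z = R = 20.9 Ω
  C: Z = 1/(jωC) = -j/(ω·C) = 0 - j2.695 Ω
Step 3 — Series combination: Z_total = R + C = 20.9 - j2.695 Ω = 21.07∠-7.3° Ω.
Step 4 — Power factor: PF = cos(φ) = Re(Z)/|Z| = 20.9/21.073 = 0.9918.
Step 5 — Type: Im(Z) = -2.695 ⇒ leading (phase φ = -7.3°).

PF = 0.9918 (leading, φ = -7.3°)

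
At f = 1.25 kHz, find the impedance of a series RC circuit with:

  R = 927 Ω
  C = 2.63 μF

Step 1 — Angular frequency: ω = 2π·f = 2π·1250 = 7854 rad/s.
Step 2 — Component impedances:
  R: Z = R = 927 Ω
  C: Z = 1/(jωC) = -j/(ω·C) = 0 - j48.41 Ω
Step 3 — Series combination: Z_total = R + C = 927 - j48.41 Ω = 928.3∠-3.0° Ω.

Z = 927 - j48.41 Ω = 928.3∠-3.0° Ω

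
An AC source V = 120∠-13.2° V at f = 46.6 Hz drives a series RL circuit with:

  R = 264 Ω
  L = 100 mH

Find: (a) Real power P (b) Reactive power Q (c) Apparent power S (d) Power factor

Step 1 — Angular frequency: ω = 2π·f = 2π·46.6 = 292.8 rad/s.
Step 2 — Component impedances:
  R: Z = R = 264 Ω
  L: Z = jωL = j·292.8·0.1 = 0 + j29.28 Ω
Step 3 — Series combination: Z_total = R + L = 264 + j29.28 Ω = 265.6∠6.3° Ω.
Step 4 — Source phasor: V = 120∠-13.2° V = 116.8 - j27.4 V.
Step 5 — Current: I = V / Z = 0.4258 - j0.151 A = 0.4518∠-19.5° A.
Step 6 — Complex power: S = V·I* = 53.88 + j5.976 VA.
Step 7 — Real power: P = Re(S) = 53.88 W.
Step 8 — Reactive power: Q = Im(S) = 5.976 VAR.
Step 9 — Apparent power: |S| = 54.21 VA.
Step 10 — Power factor: PF = P/|S| = 0.9939 (lagging).

(a) P = 53.88 W  (b) Q = 5.976 VAR  (c) S = 54.21 VA  (d) PF = 0.9939 (lagging)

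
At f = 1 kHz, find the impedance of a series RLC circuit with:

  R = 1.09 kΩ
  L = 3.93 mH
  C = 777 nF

Step 1 — Angular frequency: ω = 2π·f = 2π·1000 = 6283 rad/s.
Step 2 — Component impedances:
  R: Z = R = 1090 Ω
  L: Z = jωL = j·6283·0.00393 = 0 + j24.69 Ω
  C: Z = 1/(jωC) = -j/(ω·C) = 0 - j204.8 Ω
Step 3 — Series combination: Z_total = R + L + C = 1090 - j180.1 Ω = 1105∠-9.4° Ω.

Z = 1090 - j180.1 Ω = 1105∠-9.4° Ω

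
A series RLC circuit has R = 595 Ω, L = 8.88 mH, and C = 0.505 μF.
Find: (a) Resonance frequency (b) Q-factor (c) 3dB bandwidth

Step 1 — Resonance: ω₀ = 1/√(LC) = 1/√(0.00888·5.05e-07) = 1.493e+04 rad/s.
Step 2 — f₀ = ω₀/(2π) = 2377 Hz.
Step 3 — Series Q: Q = ω₀L/R = 1.493e+04·0.00888/595 = 0.2229.
Step 4 — Bandwidth: Δω = ω₀/Q = 6.7e+04 rad/s; BW = Δω/(2π) = 1.066e+04 Hz.

(a) f₀ = 2377 Hz  (b) Q = 0.2229  (c) BW = 1.066e+04 Hz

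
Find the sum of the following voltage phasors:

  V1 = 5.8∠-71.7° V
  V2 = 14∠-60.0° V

Step 1 — Convert each phasor to rectangular form:
  V1 = 5.8·(cos(-71.7°) + j·sin(-71.7°)) = 1.821 - j5.507 V
  V2 = 14·(cos(-60.0°) + j·sin(-60.0°)) = 7 - j12.12 V
Step 2 — Sum components: V_total = 8.821 - j17.63 V.
Step 3 — Convert to polar: |V_total| = 19.71 V, ∠V_total = -63.4°.

V_total = 19.71∠-63.4° V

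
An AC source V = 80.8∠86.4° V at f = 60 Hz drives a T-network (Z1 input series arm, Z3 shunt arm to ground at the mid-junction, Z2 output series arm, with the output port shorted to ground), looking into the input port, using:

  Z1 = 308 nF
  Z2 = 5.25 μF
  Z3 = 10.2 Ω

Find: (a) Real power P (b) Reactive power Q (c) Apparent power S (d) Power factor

Step 1 — Angular frequency: ω = 2π·f = 2π·60 = 377 rad/s.
Step 2 — Component impedances:
  Z1: Z = 1/(jωC) = -j/(ω·C) = 0 - j8612 Ω
  Z2: Z = 1/(jωC) = -j/(ω·C) = 0 - j505.3 Ω
  Z3: Z = R = 10.2 Ω
Step 3 — With the output port shorted to ground, the output series arm Z2 runs from the junction to ground; the shunt arm Z3 also runs from the junction to ground. They appear in parallel: Z3 || Z2 = 10.2 - j0.2058 Ω.
Step 4 — Series with input arm Z1: Z_in = Z1 + (Z3 || Z2) = 10.2 - j8612 Ω = 8612∠-89.9° Ω.
Step 5 — Source phasor: V = 80.8∠86.4° V = 5.073 + j80.64 V.
Step 6 — Current: I = V / Z = -0.009363 + j0.0006002 A = 0.009382∠176.3° A.
Step 7 — Complex power: S = V·I* = 0.0008974 - j0.758 VA.
Step 8 — Real power: P = Re(S) = 0.0008974 W.
Step 9 — Reactive power: Q = Im(S) = -0.758 VAR.
Step 10 — Apparent power: |S| = 0.758 VA.
Step 11 — Power factor: PF = P/|S| = 0.001184 (leading).

(a) P = 0.0008974 W  (b) Q = -0.758 VAR  (c) S = 0.758 VA  (d) PF = 0.001184 (leading)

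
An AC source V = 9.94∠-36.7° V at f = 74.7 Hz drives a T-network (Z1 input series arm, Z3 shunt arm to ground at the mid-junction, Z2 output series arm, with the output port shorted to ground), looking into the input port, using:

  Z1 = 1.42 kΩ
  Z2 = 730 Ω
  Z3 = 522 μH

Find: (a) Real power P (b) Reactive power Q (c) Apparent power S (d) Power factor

Step 1 — Angular frequency: ω = 2π·f = 2π·74.7 = 469.4 rad/s.
Step 2 — Component impedances:
  Z1: Z = R = 1420 Ω
  Z2: Z = R = 730 Ω
  Z3: Z = jωL = j·469.4·0.000522 = 0 + j0.245 Ω
Step 3 — With the output port shorted to ground, the output series arm Z2 runs from the junction to ground; the shunt arm Z3 also runs from the junction to ground. They appear in parallel: Z3 || Z2 = 8.223e-05 + j0.245 Ω.
Step 4 — Series with input arm Z1: Z_in = Z1 + (Z3 || Z2) = 1420 + j0.245 Ω = 1420∠0.0° Ω.
Step 5 — Source phasor: V = 9.94∠-36.7° V = 7.97 - j5.94 V.
Step 6 — Current: I = V / Z = 0.005612 - j0.004184 A = 0.007∠-36.7° A.
Step 7 — Complex power: S = V·I* = 0.06958 + j1.201e-05 VA.
Step 8 — Real power: P = Re(S) = 0.06958 W.
Step 9 — Reactive power: Q = Im(S) = 1.201e-05 VAR.
Step 10 — Apparent power: |S| = 0.06958 VA.
Step 11 — Power factor: PF = P/|S| = 1 (lagging).

(a) P = 0.06958 W  (b) Q = 1.201e-05 VAR  (c) S = 0.06958 VA  (d) PF = 1 (lagging)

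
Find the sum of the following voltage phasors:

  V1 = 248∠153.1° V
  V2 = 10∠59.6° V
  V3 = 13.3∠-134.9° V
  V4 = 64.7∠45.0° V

Step 1 — Convert each phasor to rectangular form:
  V1 = 248·(cos(153.1°) + j·sin(153.1°)) = -221.2 + j112.2 V
  V2 = 10·(cos(59.6°) + j·sin(59.6°)) = 5.06 + j8.625 V
  V3 = 13.3·(cos(-134.9°) + j·sin(-134.9°)) = -9.388 - j9.421 V
  V4 = 64.7·(cos(45.0°) + j·sin(45.0°)) = 45.75 + j45.75 V
Step 2 — Sum components: V_total = -179.7 + j157.2 V.
Step 3 — Convert to polar: |V_total| = 238.8 V, ∠V_total = 138.8°.

V_total = 238.8∠138.8° V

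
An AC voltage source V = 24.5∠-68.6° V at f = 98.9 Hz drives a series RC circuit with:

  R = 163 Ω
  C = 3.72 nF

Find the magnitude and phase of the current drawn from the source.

Step 1 — Angular frequency: ω = 2π·f = 2π·98.9 = 621.4 rad/s.
Step 2 — Component impedances:
  R: Z = R = 163 Ω
  C: Z = 1/(jωC) = -j/(ω·C) = 0 - j4.326e+05 Ω
Step 3 — Series combination: Z_total = R + C = 163 - j4.326e+05 Ω = 4.326e+05∠-90.0° Ω.
Step 4 — Source phasor: V = 24.5∠-68.6° V = 8.939 - j22.81 V.
Step 5 — Ohm's law: I = V / Z_total = (8.939 - j22.81) / (163 - j4.326e+05) = 5.274e-05 + j2.064e-05 A.
Step 6 — Convert to polar: |I| = 5.664e-05 A, ∠I = 21.4°.

I = 5.664e-05∠21.4° A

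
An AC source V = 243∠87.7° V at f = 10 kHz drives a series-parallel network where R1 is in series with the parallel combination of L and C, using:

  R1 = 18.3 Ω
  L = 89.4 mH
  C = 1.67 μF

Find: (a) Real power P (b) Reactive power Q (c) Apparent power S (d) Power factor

Step 1 — Angular frequency: ω = 2π·f = 2π·1e+04 = 6.283e+04 rad/s.
Step 2 — Component impedances:
  R1: Z = R = 18.3 Ω
  L: Z = jωL = j·6.283e+04·0.0894 = 0 + j5617 Ω
  C: Z = 1/(jωC) = -j/(ω·C) = 0 - j9.53 Ω
Step 3 — Parallel branch: L || C = 1/(1/L + 1/C) = 0 - j9.546 Ω.
Step 4 — Series with R1: Z_total = R1 + (L || C) = 18.3 - j9.546 Ω = 20.64∠-27.5° Ω.
Step 5 — Source phasor: V = 243∠87.7° V = 9.752 + j242.8 V.
Step 6 — Current: I = V / Z = -5.022 + j10.65 A = 11.77∠115.2° A.
Step 7 — Complex power: S = V·I* = 2536 - j1323 VA.
Step 8 — Real power: P = Re(S) = 2536 W.
Step 9 — Reactive power: Q = Im(S) = -1323 VAR.
Step 10 — Apparent power: |S| = 2861 VA.
Step 11 — Power factor: PF = P/|S| = 0.8866 (leading).

(a) P = 2536 W  (b) Q = -1323 VAR  (c) S = 2861 VA  (d) PF = 0.8866 (leading)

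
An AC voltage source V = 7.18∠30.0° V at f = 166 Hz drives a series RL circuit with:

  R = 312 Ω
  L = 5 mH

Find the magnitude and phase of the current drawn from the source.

Step 1 — Angular frequency: ω = 2π·f = 2π·166 = 1043 rad/s.
Step 2 — Component impedances:
  R: Z = R = 312 Ω
  L: Z = jωL = j·1043·0.005 = 0 + j5.215 Ω
Step 3 — Series combination: Z_total = R + L = 312 + j5.215 Ω = 312∠1.0° Ω.
Step 4 — Source phasor: V = 7.18∠30.0° V = 6.218 + j3.59 V.
Step 5 — Ohm's law: I = V / Z_total = (6.218 + j3.59) / (312 + j5.215) = 0.02012 + j0.01117 A.
Step 6 — Convert to polar: |I| = 0.02301 A, ∠I = 29.0°.

I = 0.02301∠29.0° A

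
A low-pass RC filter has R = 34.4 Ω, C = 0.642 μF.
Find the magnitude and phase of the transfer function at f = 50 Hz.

Step 1 — Angular frequency: ω = 2π·50 = 314.2 rad/s.
Step 2 — Transfer function: H(jω) = 1/(1 + jωRC).
Step 3 — Denominator: 1 + jωRC = 1 + j·314.2·34.4·6.42e-07 = 1 + j0.006938.
Step 4 — H = 1 - j0.006938.
Step 5 — Magnitude: |H| = 1 (-0.0 dB); phase: φ = -0.4°.

|H| = 1 (-0.0 dB), φ = -0.4°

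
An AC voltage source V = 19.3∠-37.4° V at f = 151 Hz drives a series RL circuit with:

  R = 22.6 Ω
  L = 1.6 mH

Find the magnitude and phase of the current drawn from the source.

Step 1 — Angular frequency: ω = 2π·f = 2π·151 = 948.8 rad/s.
Step 2 — Component impedances:
  R: Z = R = 22.6 Ω
  L: Z = jωL = j·948.8·0.0016 = 0 + j1.518 Ω
Step 3 — Series combination: Z_total = R + L = 22.6 + j1.518 Ω = 22.65∠3.8° Ω.
Step 4 — Source phasor: V = 19.3∠-37.4° V = 15.33 - j11.72 V.
Step 5 — Ohm's law: I = V / Z_total = (15.33 - j11.72) / (22.6 + j1.518) = 0.6407 - j0.5617 A.
Step 6 — Convert to polar: |I| = 0.8521 A, ∠I = -41.2°.

I = 0.8521∠-41.2° A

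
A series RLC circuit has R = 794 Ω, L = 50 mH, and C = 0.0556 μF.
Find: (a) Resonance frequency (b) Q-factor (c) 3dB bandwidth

Step 1 — Resonance: ω₀ = 1/√(LC) = 1/√(0.05·5.56e-08) = 1.897e+04 rad/s.
Step 2 — f₀ = ω₀/(2π) = 3019 Hz.
Step 3 — Series Q: Q = ω₀L/R = 1.897e+04·0.05/794 = 1.194.
Step 4 — Bandwidth: Δω = ω₀/Q = 1.588e+04 rad/s; BW = Δω/(2π) = 2527 Hz.

(a) f₀ = 3019 Hz  (b) Q = 1.194  (c) BW = 2527 Hz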